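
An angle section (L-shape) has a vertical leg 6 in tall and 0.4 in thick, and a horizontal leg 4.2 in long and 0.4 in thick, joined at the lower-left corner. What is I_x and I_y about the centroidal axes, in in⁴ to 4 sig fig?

Split into non-overlapping primitives; take the origin at the lower-left of the bounding box.
Vertical leg: 0.4 × 6, A = 2.4 in², y = 3 in, Ī = 7.2 in⁴.
Horizontal leg (remainder): 3.8 × 0.4, A = 1.52 in², y = 0.2 in, Ī = 0.0202667 in⁴.
Centroid: ȳ = ΣA·y / ΣA = 1.91429 in.
Transfer each piece to the centroidal x-axis using Ī + A·d² with d = y − 1.91429:
  vertical leg: d = 1.08571 in → contributes +10.0291 in⁴
  horizontal leg (remainder): d = -1.71429 in → contributes +4.48721 in⁴
Total I = 14.5163 in⁴.
For the y-axis: x̄ = 1.01429 in.
Repeating about the centroidal y-axis gives I_y = 5.96507 in⁴.

I_x ≈ 14.52 in⁴, I_y ≈ 5.965 in⁴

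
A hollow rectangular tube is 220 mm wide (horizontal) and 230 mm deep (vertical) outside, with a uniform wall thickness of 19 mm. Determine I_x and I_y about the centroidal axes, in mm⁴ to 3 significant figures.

Break the section into simple shapes (no overlaps), measuring from the bottom-left corner of the bounding box.
Outer rectangle: 220 × 230, A = 50 600 mm², y = 115 mm, Ī = 223 061 667 mm⁴.
Inner void (subtracted): 182 × 192, A = 34 944 mm², y = 115 mm, Ī = 107 347 968 mm⁴.
By symmetry the centroid is at mid-height, ȳ = 115 mm.
All pieces are centred on the centroidal x-axis, so I = ΣĪ (holes subtracted) = 115 713 699 mm⁴.
Repeating about the centroidal y-axis gives I_y = 107 629 579 mm⁴.

I_x ≈ 1.16 × 10⁸ mm⁴, I_y ≈ 1.08 × 10⁸ mm⁴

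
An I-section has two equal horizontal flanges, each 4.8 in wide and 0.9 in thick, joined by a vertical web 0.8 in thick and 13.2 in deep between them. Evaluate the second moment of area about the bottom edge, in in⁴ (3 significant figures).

I_base ≈ 1660 in⁴

Break the section into simple shapes (no overlaps), measuring from the bottom-left corner of the bounding box.
Bottom flange: 4.8 × 0.9, A = 4.32 in², y = 0.45 in, Ī = 0.2916 in⁴.
Web: 0.8 × 13.2, A = 10.56 in², y = 7.5 in, Ī = 153.33 in⁴.
Top flange: 4.8 × 0.9, A = 4.32 in², y = 14.55 in, Ī = 0.2916 in⁴.
Transfer each piece to a horizontal axis along the bottom face using Ī + A·d² with d = y − 0:
  bottom flange: d = 0.45 in → contributes +1.1664 in⁴
  web: d = 7.5 in → contributes +747.33 in⁴
  top flange: d = 14.55 in → contributes +914.85 in⁴
Total I = 1663.3 in⁴.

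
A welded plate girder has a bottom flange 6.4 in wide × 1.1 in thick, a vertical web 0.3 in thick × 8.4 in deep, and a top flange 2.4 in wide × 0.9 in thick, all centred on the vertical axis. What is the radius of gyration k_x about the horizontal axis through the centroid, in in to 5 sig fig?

Treat the section as a set of non-overlapping primitives; coordinates are from the bounding-box lower-left.
Bottom plate: 6.4 × 1.1, A = 7.04 in², y = 0.55 in, Ī = 0.7098667 in⁴.
Web plate: 0.3 × 8.4, A = 2.52 in², y = 5.3 in, Ī = 14.8176 in⁴.
Top plate: 2.4 × 0.9, A = 2.16 in², y = 9.95 in, Ī = 0.1458 in⁴.
Centroid: ȳ = ΣA·y / ΣA = 3.303754 in.
Transfer each piece to the horizontal axis through the centroid using Ī + A·d² with d = y − 3.303754:
  bottom plate: d = -2.753754 in → contributes +54.09533 in⁴
  web plate: d = 1.996246 in → contributes +24.85979 in⁴
  top plate: d = 6.646246 in → contributes +95.55858 in⁴
Total I = 174.5137 in⁴.
Radius of gyration: k = √(I/A) = √(174.5137 / 11.72) = 3.858788 in.

k_x ≈ 3.8588 in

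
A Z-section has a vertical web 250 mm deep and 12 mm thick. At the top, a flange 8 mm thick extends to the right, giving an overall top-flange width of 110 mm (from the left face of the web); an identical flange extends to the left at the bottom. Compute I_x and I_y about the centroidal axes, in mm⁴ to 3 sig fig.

I_x ≈ 3.86 × 10⁷ mm⁴, I_y ≈ 6.03 × 10⁶ mm⁴

Decompose the section into non-overlapping parts with the origin at the bottom-left of its bounding rectangle.
Web: 12 × 250, A = 3 000 mm², y = 125 mm, Ī = 15 625 000 mm⁴.
Top flange (beyond web): 98 × 8, A = 784 mm², y = 246 mm, Ī = 4181.3 mm⁴.
Bottom flange (beyond web): 98 × 8, A = 784 mm², y = 4 mm, Ī = 4181.3 mm⁴.
Centroid: ȳ = ΣA·y / ΣA = 125 mm.
Transfer each piece to the centroidal x-axis using Ī + A·d² with d = y − 125:
  web: d = 0 mm → contributes +15 625 000 mm⁴
  top flange (beyond web): d = 121 mm → contributes +11 482 725 mm⁴
  bottom flange (beyond web): d = -121 mm → contributes +11 482 725 mm⁴
Total I = 38 590 451 mm⁴.
For the y-axis: x̄ = 104 mm.
Repeating about the centroidal y-axis gives I_y = 6 034 123 mm⁴.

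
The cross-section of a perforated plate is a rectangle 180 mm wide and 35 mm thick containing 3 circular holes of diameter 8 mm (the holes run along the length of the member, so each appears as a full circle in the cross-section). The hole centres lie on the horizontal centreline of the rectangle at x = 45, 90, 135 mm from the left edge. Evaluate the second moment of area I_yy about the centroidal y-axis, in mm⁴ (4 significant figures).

Split into non-overlapping primitives; take the origin at the lower-left of the bounding box.
Plate: 180 × 35, A = 6 300 mm², x = 90 mm, Ī = 17 010 000 mm⁴.
Hole 1 (subtracted): ⌀8, A = 50.2655 mm², x = 45 mm, Ī = 201.062 mm⁴.
Hole 2 (subtracted): ⌀8, A = 50.2655 mm², x = 90 mm, Ī = 201.062 mm⁴.
Hole 3 (subtracted): ⌀8, A = 50.2655 mm², x = 135 mm, Ī = 201.062 mm⁴.
By symmetry the centroid is at mid-width, x̄ = 90 mm.
Transfer each piece to the centroidal y-axis using Ī + A·d² with d = x − 90:
  plate: d = 0 mm → contributes +17 010 000 mm⁴
  hole 1: d = -45 mm → contributes −101 989 mm⁴
  hole 2: d = 0 mm → contributes −201.062 mm⁴
  hole 3: d = 45 mm → contributes −101 989 mm⁴
Total I = 16 805 822 mm⁴.

I_yy ≈ 1.681 × 10⁷ mm⁴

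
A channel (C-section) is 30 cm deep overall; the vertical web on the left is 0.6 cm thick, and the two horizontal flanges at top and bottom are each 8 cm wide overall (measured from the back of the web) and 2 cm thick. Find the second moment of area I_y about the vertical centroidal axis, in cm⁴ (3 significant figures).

I_y ≈ 315 cm⁴

Decompose the section into non-overlapping parts with the origin at the bottom-left of its bounding rectangle.
Web: 0.6 × 30, A = 18 cm², x = 0.3 cm, Ī = 0.54 cm⁴.
Top flange (beyond web): 7.4 × 2, A = 14.8 cm², x = 4.3 cm, Ī = 67.537 cm⁴.
Bottom flange (beyond web): 7.4 × 2, A = 14.8 cm², x = 4.3 cm, Ī = 67.537 cm⁴.
Centroid: x̄ = ΣA·x / ΣA = 2.7874 cm.
Transfer each piece to the vertical centroidal axis using Ī + A·d² with d = x − 2.7874:
  web: d = -2.4874 cm → contributes +111.91 cm⁴
  top flange (beyond web): d = 1.5126 cm → contributes +101.4 cm⁴
  bottom flange (beyond web): d = 1.5126 cm → contributes +101.4 cm⁴
Total I = 314.71 cm⁴.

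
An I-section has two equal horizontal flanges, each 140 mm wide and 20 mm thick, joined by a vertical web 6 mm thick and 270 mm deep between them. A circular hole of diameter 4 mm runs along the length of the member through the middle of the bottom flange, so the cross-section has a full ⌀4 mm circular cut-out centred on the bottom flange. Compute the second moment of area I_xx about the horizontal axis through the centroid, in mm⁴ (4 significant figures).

Treat the section as a set of non-overlapping primitives; coordinates are from the bounding-box lower-left.
Bottom flange: 140 × 20, A = 2 800 mm², y = 10 mm, Ī = 93333.3 mm⁴.
Web: 6 × 270, A = 1 620 mm², y = 155 mm, Ī = 9 841 500 mm⁴.
Top flange: 140 × 20, A = 2 800 mm², y = 300 mm, Ī = 93333.3 mm⁴.
Hole (subtracted): ⌀4, A = 12.5664 mm², y = 10 mm, Ī = 12.5664 mm⁴.
Centroid: ȳ = ΣA·y / ΣA = 155.253 mm.
Transfer each piece to the horizontal axis through the centroid using Ī + A·d² with d = y − 155.253:
  bottom flange: d = -145.253 mm → contributes +59 168 795 mm⁴
  web: d = -0.252812 mm → contributes +9 841 604 mm⁴
  top flange: d = 144.747 mm → contributes +58 758 229 mm⁴
  hole: d = -145.253 mm → contributes −265 143 mm⁴
Total I = 127 503 486 mm⁴.

I_xx ≈ 1.275 × 10⁸ mm⁴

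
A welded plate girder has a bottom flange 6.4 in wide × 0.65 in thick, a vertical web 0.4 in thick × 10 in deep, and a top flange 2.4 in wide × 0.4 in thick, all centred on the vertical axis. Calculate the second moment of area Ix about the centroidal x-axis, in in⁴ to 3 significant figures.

Decompose the section into non-overlapping parts with the origin at the bottom-left of its bounding rectangle.
Bottom plate: 6.4 × 0.65, A = 4.16 in², y = 0.325 in, Ī = 0.14647 in⁴.
Web plate: 0.4 × 10, A = 4 in², y = 5.65 in, Ī = 33.333 in⁴.
Top plate: 2.4 × 0.4, A = 0.96 in², y = 10.85 in, Ī = 0.0128 in⁴.
Centroid: ȳ = ΣA·y / ΣA = 3.7684 in.
Transfer each piece to the centroidal x-axis using Ī + A·d² with d = y − 3.7684:
  bottom plate: d = -3.4434 in → contributes +49.472 in⁴
  web plate: d = 1.8816 in → contributes +47.495 in⁴
  top plate: d = 7.0816 in → contributes +48.156 in⁴
Total I = 145.12 in⁴.

Ix ≈ 145 in⁴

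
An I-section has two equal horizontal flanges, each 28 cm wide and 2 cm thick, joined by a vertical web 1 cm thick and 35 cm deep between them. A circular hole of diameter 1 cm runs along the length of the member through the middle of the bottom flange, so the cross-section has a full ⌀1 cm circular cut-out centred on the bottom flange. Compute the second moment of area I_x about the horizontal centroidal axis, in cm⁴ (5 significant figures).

Treat the section as a set of non-overlapping primitives; coordinates are from the bounding-box lower-left.
Bottom flange: 28 × 2, A = 56 cm², y = 1 cm, Ī = 18.66667 cm⁴.
Web: 1 × 35, A = 35 cm², y = 19.5 cm, Ī = 3572.917 cm⁴.
Top flange: 28 × 2, A = 56 cm², y = 38 cm, Ī = 18.66667 cm⁴.
Hole (subtracted): ⌀1, A = 0.7853982 cm², y = 1 cm, Ī = 0.04908739 cm⁴.
Centroid: ȳ = ΣA·y / ΣA = 19.59937 cm.
Transfer each piece to the horizontal centroidal axis using Ī + A·d² with d = y − 19.59937:
  bottom flange: d = -18.59937 cm → contributes +19391.12 cm⁴
  web: d = -0.09937356 cm → contributes +3573.262 cm⁴
  top flange: d = 18.40063 cm → contributes +18979.32 cm⁴
  hole: d = -18.59937 cm → contributes −271.7471 cm⁴
Total I = 41671.95 cm⁴.

I_x ≈ 4.1672 × 10⁴ cm⁴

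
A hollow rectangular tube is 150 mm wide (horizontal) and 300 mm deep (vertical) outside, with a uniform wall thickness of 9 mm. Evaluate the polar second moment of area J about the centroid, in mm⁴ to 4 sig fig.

J ≈ 1.211 × 10⁸ mm⁴

Treat the section as a set of non-overlapping primitives; coordinates are from the bounding-box lower-left.
Outer rectangle: 150 × 300, A = 45 000 mm², y = 150 mm, Ī = 337 500 000 mm⁴.
Inner void (subtracted): 132 × 282, A = 37 224 mm², y = 150 mm, Ī = 246 683 448 mm⁴.
By symmetry the centroid is at mid-height, ȳ = 150 mm.
All pieces are centred on the centroidal x-axis, so I = ΣĪ (holes subtracted) = 90 816 552 mm⁴.
Repeating about the centroidal y-axis gives I_y = 30 325 752 mm⁴.
Polar second moment: J = I_x + I_y = 121 142 304 mm⁴.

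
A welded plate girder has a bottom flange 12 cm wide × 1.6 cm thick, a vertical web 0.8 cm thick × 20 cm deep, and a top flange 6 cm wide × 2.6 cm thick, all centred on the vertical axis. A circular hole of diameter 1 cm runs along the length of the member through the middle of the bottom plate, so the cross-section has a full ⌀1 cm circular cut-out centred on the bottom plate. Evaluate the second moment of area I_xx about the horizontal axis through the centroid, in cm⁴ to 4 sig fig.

I_xx ≈ 4676 cm⁴

Treat the section as a set of non-overlapping primitives; coordinates are from the bounding-box lower-left.
Bottom plate: 12 × 1.6, A = 19.2 cm², y = 0.8 cm, Ī = 4.096 cm⁴.
Web plate: 0.8 × 20, A = 16 cm², y = 11.6 cm, Ī = 533.333 cm⁴.
Top plate: 6 × 2.6, A = 15.6 cm², y = 22.9 cm, Ī = 8.788 cm⁴.
Hole (subtracted): ⌀1, A = 0.785398 cm², y = 0.8 cm, Ī = 0.0490874 cm⁴.
Centroid: ȳ = ΣA·y / ΣA = 11.1482 cm.
Transfer each piece to the horizontal axis through the centroid using Ī + A·d² with d = y − 11.1482:
  bottom plate: d = -10.3482 cm → contributes +2060.12 cm⁴
  web plate: d = 0.451822 cm → contributes +536.6 cm⁴
  top plate: d = 11.7518 cm → contributes +2163.23 cm⁴
  hole: d = -10.3482 cm → contributes −84.1533 cm⁴
Total I = 4675.8 cm⁴.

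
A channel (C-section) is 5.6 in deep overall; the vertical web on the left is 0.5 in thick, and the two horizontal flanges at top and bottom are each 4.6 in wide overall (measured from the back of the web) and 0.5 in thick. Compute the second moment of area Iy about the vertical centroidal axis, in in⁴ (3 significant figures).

Decompose the section into non-overlapping parts with the origin at the bottom-left of its bounding rectangle.
Web: 0.5 × 5.6, A = 2.8 in², x = 0.25 in, Ī = 0.058333 in⁴.
Top flange (beyond web): 4.1 × 0.5, A = 2.05 in², x = 2.55 in, Ī = 2.8717 in⁴.
Bottom flange (beyond web): 4.1 × 0.5, A = 2.05 in², x = 2.55 in, Ī = 2.8717 in⁴.
Centroid: x̄ = ΣA·x / ΣA = 1.6167 in.
Transfer each piece to the vertical centroidal axis using Ī + A·d² with d = x − 1.6167:
  web: d = -1.3667 in → contributes +5.2881 in⁴
  top flange (beyond web): d = 0.93333 in → contributes +4.6575 in⁴
  bottom flange (beyond web): d = 0.93333 in → contributes +4.6575 in⁴
Total I = 14.603 in⁴.

Iy ≈ 14.6 in⁴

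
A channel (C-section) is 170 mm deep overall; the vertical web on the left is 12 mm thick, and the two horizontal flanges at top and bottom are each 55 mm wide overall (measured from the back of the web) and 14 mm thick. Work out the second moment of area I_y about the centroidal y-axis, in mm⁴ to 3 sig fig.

I_y ≈ 7.83 × 10⁵ mm⁴

Treat the section as a set of non-overlapping primitives; coordinates are from the bounding-box lower-left.
Web: 12 × 170, A = 2 040 mm², x = 6 mm, Ī = 24 480 mm⁴.
Top flange (beyond web): 43 × 14, A = 602 mm², x = 33.5 mm, Ī = 92 758 mm⁴.
Bottom flange (beyond web): 43 × 14, A = 602 mm², x = 33.5 mm, Ī = 92 758 mm⁴.
Centroid: x̄ = ΣA·x / ΣA = 16.207 mm.
Transfer each piece to the centroidal y-axis using Ī + A·d² with d = x − 16.207:
  web: d = -10.207 mm → contributes +236 994 mm⁴
  top flange (beyond web): d = 17.293 mm → contributes +272 795 mm⁴
  bottom flange (beyond web): d = 17.293 mm → contributes +272 795 mm⁴
Total I = 782 583 mm⁴.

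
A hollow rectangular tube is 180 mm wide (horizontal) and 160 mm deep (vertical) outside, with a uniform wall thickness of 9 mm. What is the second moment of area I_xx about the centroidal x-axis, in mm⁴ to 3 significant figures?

Break the section into simple shapes (no overlaps), measuring from the bottom-left corner of the bounding box.
Outer rectangle: 180 × 160, A = 28 800 mm², y = 80 mm, Ī = 61 440 000 mm⁴.
Inner void (subtracted): 162 × 142, A = 23 004 mm², y = 80 mm, Ī = 38 654 388 mm⁴.
By symmetry the centroid is at mid-height, ȳ = 80 mm.
All pieces are centred on the centroidal x-axis, so I = ΣĪ (holes subtracted) = 22 785 612 mm⁴.

I_xx ≈ 2.28 × 10⁷ mm⁴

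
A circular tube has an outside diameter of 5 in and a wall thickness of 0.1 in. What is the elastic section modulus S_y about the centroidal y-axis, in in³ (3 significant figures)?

S_y ≈ 1.85 in³

Break the section into simple shapes (no overlaps), measuring from the bottom-left corner of the bounding box.
Outer circle: ⌀5, A = 19.635 in², x = 2.5 in, Ī = 30.68 in⁴.
Bore (subtracted): ⌀4.8, A = 18.096 in², x = 2.5 in, Ī = 26.058 in⁴.
By symmetry the centroid is at mid-width, x̄ = 2.5 in.
All pieces are centred on the centroidal y-axis, so I = ΣĪ (holes subtracted) = 4.622 in⁴.
Extreme fibre distance c = 2.5 in; S = I/c = 1.8488 in³.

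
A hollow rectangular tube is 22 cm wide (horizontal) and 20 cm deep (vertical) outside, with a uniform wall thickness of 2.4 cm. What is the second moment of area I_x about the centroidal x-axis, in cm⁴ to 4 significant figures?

I_x ≈ 9633 cm⁴

Break the section into simple shapes (no overlaps), measuring from the bottom-left corner of the bounding box.
Outer rectangle: 22 × 20, A = 440 cm², y = 10 cm, Ī = 14666.7 cm⁴.
Inner void (subtracted): 17.2 × 15.2, A = 261.44 cm², y = 10 cm, Ī = 5033.59 cm⁴.
By symmetry the centroid is at mid-height, ȳ = 10 cm.
All pieces are centred on the centroidal x-axis, so I = ΣĪ (holes subtracted) = 9633.08 cm⁴.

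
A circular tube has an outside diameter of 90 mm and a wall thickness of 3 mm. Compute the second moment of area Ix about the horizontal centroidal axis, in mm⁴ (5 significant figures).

Break the section into simple shapes (no overlaps), measuring from the bottom-left corner of the bounding box.
Outer circle: ⌀90, A = 6361.725 mm², y = 45 mm, Ī = 3 220 623 mm⁴.
Bore (subtracted): ⌀84, A = 5541.769 mm², y = 45 mm, Ī = 2 443 920 mm⁴.
By symmetry the centroid is at mid-height, ȳ = 45 mm.
All pieces are centred on the horizontal centroidal axis, so I = ΣĪ (holes subtracted) = 776 703 mm⁴.

Ix ≈ 7.7670 × 10⁵ mm⁴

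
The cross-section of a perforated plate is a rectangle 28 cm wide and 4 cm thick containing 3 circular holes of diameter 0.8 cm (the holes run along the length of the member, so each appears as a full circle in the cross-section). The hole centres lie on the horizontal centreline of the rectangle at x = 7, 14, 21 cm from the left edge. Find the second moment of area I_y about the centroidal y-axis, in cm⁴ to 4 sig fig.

I_y ≈ 7268 cm⁴

Treat the section as a set of non-overlapping primitives; coordinates are from the bounding-box lower-left.
Plate: 28 × 4, A = 112 cm², x = 14 cm, Ī = 7317.33 cm⁴.
Hole 1 (subtracted): ⌀0.8, A = 0.502655 cm², x = 7 cm, Ī = 0.0201062 cm⁴.
Hole 2 (subtracted): ⌀0.8, A = 0.502655 cm², x = 14 cm, Ī = 0.0201062 cm⁴.
Hole 3 (subtracted): ⌀0.8, A = 0.502655 cm², x = 21 cm, Ī = 0.0201062 cm⁴.
By symmetry the centroid is at mid-width, x̄ = 14 cm.
Transfer each piece to the centroidal y-axis using Ī + A·d² with d = x − 14:
  plate: d = 0 cm → contributes +7317.33 cm⁴
  hole 1: d = -7 cm → contributes −24.6502 cm⁴
  hole 2: d = 0 cm → contributes −0.0201062 cm⁴
  hole 3: d = 7 cm → contributes −24.6502 cm⁴
Total I = 7268.01 cm⁴.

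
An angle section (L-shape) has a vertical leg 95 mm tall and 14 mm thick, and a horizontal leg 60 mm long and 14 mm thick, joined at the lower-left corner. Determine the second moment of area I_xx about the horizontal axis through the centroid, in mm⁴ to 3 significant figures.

Break the section into simple shapes (no overlaps), measuring from the bottom-left corner of the bounding box.
Vertical leg: 14 × 95, A = 1 330 mm², y = 47.5 mm, Ī = 1 000 271 mm⁴.
Horizontal leg (remainder): 46 × 14, A = 644 mm², y = 7 mm, Ī = 10 519 mm⁴.
Centroid: ȳ = ΣA·y / ΣA = 34.287 mm.
Transfer each piece to the horizontal axis through the centroid using Ī + A·d² with d = y − 34.287:
  vertical leg: d = 13.213 mm → contributes +1 232 458 mm⁴
  horizontal leg (remainder): d = -27.287 mm → contributes +490 037 mm⁴
Total I = 1 722 495 mm⁴.

I_xx ≈ 1.72 × 10⁶ mm⁴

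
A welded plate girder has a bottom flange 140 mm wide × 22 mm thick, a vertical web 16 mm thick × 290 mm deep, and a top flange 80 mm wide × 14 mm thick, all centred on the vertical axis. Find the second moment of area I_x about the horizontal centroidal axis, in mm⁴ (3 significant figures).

Break the section into simple shapes (no overlaps), measuring from the bottom-left corner of the bounding box.
Bottom plate: 140 × 22, A = 3 080 mm², y = 11 mm, Ī = 124 227 mm⁴.
Web plate: 16 × 290, A = 4 640 mm², y = 167 mm, Ī = 32 518 667 mm⁴.
Top plate: 80 × 14, A = 1 120 mm², y = 319 mm, Ī = 18 293 mm⁴.
Centroid: ȳ = ΣA·y / ΣA = 131.9 mm.
Transfer each piece to the horizontal centroidal axis using Ī + A·d² with d = y − 131.9:
  bottom plate: d = -120.9 mm → contributes +45 147 708 mm⁴
  web plate: d = 35.095 mm → contributes +38 233 572 mm⁴
  top plate: d = 187.1 mm → contributes +39 223 387 mm⁴
Total I = 122 604 667 mm⁴.

I_x ≈ 1.23 × 10⁸ mm⁴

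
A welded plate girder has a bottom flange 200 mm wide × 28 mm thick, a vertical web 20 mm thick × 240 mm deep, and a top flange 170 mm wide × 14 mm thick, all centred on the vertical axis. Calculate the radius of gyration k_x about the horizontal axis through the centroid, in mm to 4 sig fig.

Split into non-overlapping primitives; take the origin at the lower-left of the bounding box.
Bottom plate: 200 × 28, A = 5 600 mm², y = 14 mm, Ī = 365 867 mm⁴.
Web plate: 20 × 240, A = 4 800 mm², y = 148 mm, Ī = 23 040 000 mm⁴.
Top plate: 170 × 14, A = 2 380 mm², y = 275 mm, Ī = 38873.3 mm⁴.
Centroid: ȳ = ΣA·y / ΣA = 112.934 mm.
Transfer each piece to the horizontal axis through the centroid using Ī + A·d² with d = y − 112.934:
  bottom plate: d = -98.9343 mm → contributes +55 178 612 mm⁴
  web plate: d = 35.0657 mm → contributes +28 942 105 mm⁴
  top plate: d = 162.066 mm → contributes +62 550 288 mm⁴
Total I = 146 671 005 mm⁴.
Radius of gyration: k = √(I/A) = √(146 671 005 / 12 780) = 107.129 mm.

k_x ≈ 107.1 mm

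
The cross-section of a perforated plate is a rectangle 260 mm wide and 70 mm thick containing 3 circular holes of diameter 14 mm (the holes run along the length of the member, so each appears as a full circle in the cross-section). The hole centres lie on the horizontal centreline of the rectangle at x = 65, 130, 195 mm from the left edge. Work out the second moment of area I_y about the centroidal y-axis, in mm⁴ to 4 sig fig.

I_y ≈ 1.012 × 10⁸ mm⁴

Decompose the section into non-overlapping parts with the origin at the bottom-left of its bounding rectangle.
Plate: 260 × 70, A = 18 200 mm², x = 130 mm, Ī = 102 526 667 mm⁴.
Hole 1 (subtracted): ⌀14, A = 153.938 mm², x = 65 mm, Ī = 1885.74 mm⁴.
Hole 2 (subtracted): ⌀14, A = 153.938 mm², x = 130 mm, Ī = 1885.74 mm⁴.
Hole 3 (subtracted): ⌀14, A = 153.938 mm², x = 195 mm, Ī = 1885.74 mm⁴.
By symmetry the centroid is at mid-width, x̄ = 130 mm.
Transfer each piece to the centroidal y-axis using Ī + A·d² with d = x − 130:
  plate: d = 0 mm → contributes +102 526 667 mm⁴
  hole 1: d = -65 mm → contributes −652 274 mm⁴
  hole 2: d = 0 mm → contributes −1885.74 mm⁴
  hole 3: d = 65 mm → contributes −652 274 mm⁴
Total I = 101 220 233 mm⁴.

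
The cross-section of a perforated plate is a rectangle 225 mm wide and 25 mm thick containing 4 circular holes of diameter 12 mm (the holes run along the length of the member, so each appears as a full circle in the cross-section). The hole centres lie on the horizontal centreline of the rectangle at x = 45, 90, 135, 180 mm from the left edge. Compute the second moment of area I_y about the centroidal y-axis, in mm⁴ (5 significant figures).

I_y ≈ 2.2581 × 10⁷ mm⁴

Decompose the section into non-overlapping parts with the origin at the bottom-left of its bounding rectangle.
Plate: 225 × 25, A = 5 625 mm², x = 112.5 mm, Ī = 23 730 469 mm⁴.
Hole 1 (subtracted): ⌀12, A = 113.0973 mm², x = 45 mm, Ī = 1017.876 mm⁴.
Hole 2 (subtracted): ⌀12, A = 113.0973 mm², x = 90 mm, Ī = 1017.876 mm⁴.
Hole 3 (subtracted): ⌀12, A = 113.0973 mm², x = 135 mm, Ī = 1017.876 mm⁴.
Hole 4 (subtracted): ⌀12, A = 113.0973 mm², x = 180 mm, Ī = 1017.876 mm⁴.
By symmetry the centroid is at mid-width, x̄ = 112.5 mm.
Transfer each piece to the centroidal y-axis using Ī + A·d² with d = x − 112.5:
  plate: d = 0 mm → contributes +23 730 469 mm⁴
  hole 1: d = -67.5 mm → contributes −516317.6 mm⁴
  hole 2: d = -22.5 mm → contributes −58273.4 mm⁴
  hole 3: d = 22.5 mm → contributes −58273.4 mm⁴
  hole 4: d = 67.5 mm → contributes −516317.6 mm⁴
Total I = 22 581 287 mm⁴.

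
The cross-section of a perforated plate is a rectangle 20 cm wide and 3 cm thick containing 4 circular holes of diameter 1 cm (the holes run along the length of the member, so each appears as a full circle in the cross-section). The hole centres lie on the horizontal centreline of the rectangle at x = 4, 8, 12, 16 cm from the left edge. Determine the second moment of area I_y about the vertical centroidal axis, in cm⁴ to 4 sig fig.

Decompose the section into non-overlapping parts with the origin at the bottom-left of its bounding rectangle.
Plate: 20 × 3, A = 60 cm², x = 10 cm, Ī = 2 000 cm⁴.
Hole 1 (subtracted): ⌀1, A = 0.785398 cm², x = 4 cm, Ī = 0.0490874 cm⁴.
Hole 2 (subtracted): ⌀1, A = 0.785398 cm², x = 8 cm, Ī = 0.0490874 cm⁴.
Hole 3 (subtracted): ⌀1, A = 0.785398 cm², x = 12 cm, Ī = 0.0490874 cm⁴.
Hole 4 (subtracted): ⌀1, A = 0.785398 cm², x = 16 cm, Ī = 0.0490874 cm⁴.
By symmetry the centroid is at mid-width, x̄ = 10 cm.
Transfer each piece to the vertical centroidal axis using Ī + A·d² with d = x − 10:
  plate: d = 0 cm → contributes +2 000 cm⁴
  hole 1: d = -6 cm → contributes −28.3234 cm⁴
  hole 2: d = -2 cm → contributes −3.19068 cm⁴
  hole 3: d = 2 cm → contributes −3.19068 cm⁴
  hole 4: d = 6 cm → contributes −28.3234 cm⁴
Total I = 1936.97 cm⁴.

I_y ≈ 1937 cm⁴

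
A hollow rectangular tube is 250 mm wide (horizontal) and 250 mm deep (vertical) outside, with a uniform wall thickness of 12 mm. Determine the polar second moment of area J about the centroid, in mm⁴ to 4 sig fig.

Split into non-overlapping primitives; take the origin at the lower-left of the bounding box.
Outer rectangle: 250 × 250, A = 62 500 mm², y = 125 mm, Ī = 325 520 833 mm⁴.
Inner void (subtracted): 226 × 226, A = 51 076 mm², y = 125 mm, Ī = 217 396 481 mm⁴.
By symmetry the centroid is at mid-height, ȳ = 125 mm.
All pieces are centred on the centroidal x-axis, so I = ΣĪ (holes subtracted) = 108 124 352 mm⁴.
Repeating about the centroidal y-axis gives I_y = 108 124 352 mm⁴.
Polar second moment: J = I_x + I_y = 216 248 704 mm⁴.

J ≈ 2.162 × 10⁸ mm⁴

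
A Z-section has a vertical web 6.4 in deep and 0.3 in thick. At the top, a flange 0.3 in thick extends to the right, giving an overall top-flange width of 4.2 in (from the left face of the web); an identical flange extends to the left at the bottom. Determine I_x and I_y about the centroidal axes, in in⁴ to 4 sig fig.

Decompose the section into non-overlapping parts with the origin at the bottom-left of its bounding rectangle.
Web: 0.3 × 6.4, A = 1.92 in², y = 3.2 in, Ī = 6.5536 in⁴.
Top flange (beyond web): 3.9 × 0.3, A = 1.17 in², y = 6.25 in, Ī = 0.008775 in⁴.
Bottom flange (beyond web): 3.9 × 0.3, A = 1.17 in², y = 0.15 in, Ī = 0.008775 in⁴.
Centroid: ȳ = ΣA·y / ΣA = 3.2 in.
Transfer each piece to the centroidal x-axis using Ī + A·d² with d = y − 3.2:
  web: d = 0 in → contributes +6.5536 in⁴
  top flange (beyond web): d = 3.05 in → contributes +10.8927 in⁴
  bottom flange (beyond web): d = -3.05 in → contributes +10.8927 in⁴
Total I = 28.339 in⁴.
For the y-axis: x̄ = 4.05 in.
Repeating about the centroidal y-axis gives I_y = 13.2998 in⁴.

I_x ≈ 28.34 in⁴, I_y ≈ 13.30 in⁴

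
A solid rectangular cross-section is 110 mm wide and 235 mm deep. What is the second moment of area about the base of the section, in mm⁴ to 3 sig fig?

I_base ≈ 4.76 × 10⁸ mm⁴

The section: 110 × 235, A = 25 850 mm², y = 117.5 mm, Ī = 118 963 854 mm⁴.
Transfer it to the base of the section using Ī + A·d² with d = y − 0:
  the section: d = 117.5 mm → contributes +475 855 417 mm⁴
Total I = 475 855 417 mm⁴.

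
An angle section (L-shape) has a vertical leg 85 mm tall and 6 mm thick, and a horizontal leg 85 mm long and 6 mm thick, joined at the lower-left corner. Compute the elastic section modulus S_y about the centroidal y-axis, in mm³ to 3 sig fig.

Treat the section as a set of non-overlapping primitives; coordinates are from the bounding-box lower-left.
Vertical leg: 6 × 85, A = 510 mm², x = 3 mm, Ī = 1 530 mm⁴.
Horizontal leg (remainder): 79 × 6, A = 474 mm², x = 45.5 mm, Ī = 246 520 mm⁴.
Centroid: x̄ = ΣA·x / ΣA = 23.473 mm.
Transfer each piece to the centroidal y-axis using Ī + A·d² with d = x − 23.473:
  vertical leg: d = -20.473 mm → contributes +215 284 mm⁴
  horizontal leg (remainder): d = 22.027 mm → contributes +476 508 mm⁴
Total I = 691 792 mm⁴.
Extreme fibre distance c = 61.527 mm; S = I/c = 11 244 mm³.

S_y ≈ 1.12 × 10⁴ mm³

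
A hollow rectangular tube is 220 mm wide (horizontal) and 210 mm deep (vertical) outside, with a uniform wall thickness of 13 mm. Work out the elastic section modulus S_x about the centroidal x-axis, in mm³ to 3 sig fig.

Break the section into simple shapes (no overlaps), measuring from the bottom-left corner of the bounding box.
Outer rectangle: 220 × 210, A = 46 200 mm², y = 105 mm, Ī = 169 785 000 mm⁴.
Inner void (subtracted): 194 × 184, A = 35 696 mm², y = 105 mm, Ī = 100 710 315 mm⁴.
By symmetry the centroid is at mid-height, ȳ = 105 mm.
All pieces are centred on the centroidal x-axis, so I = ΣĪ (holes subtracted) = 69 074 685 mm⁴.
Extreme fibre distance c = 105 mm; S = I/c = 657 854 mm³.

S_x ≈ 6.58 × 10⁵ mm³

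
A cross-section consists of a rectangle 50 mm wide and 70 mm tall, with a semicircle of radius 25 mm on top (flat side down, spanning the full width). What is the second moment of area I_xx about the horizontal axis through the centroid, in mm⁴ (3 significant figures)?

Split into non-overlapping primitives; take the origin at the lower-left of the bounding box.
Rectangular body: 50 × 70, A = 3 500 mm², y = 35 mm, Ī = 1 429 167 mm⁴.
Semicircular cap: semicircle r = 25, A = 981.75 mm², y = 80.61 mm, Ī = 42 874 mm⁴.
Centroid: ȳ = ΣA·y / ΣA = 44.991 mm.
Transfer each piece to the horizontal axis through the centroid using Ī + A·d² with d = y − 44.991:
  rectangular body: d = -9.9912 mm → contributes +1 778 548 mm⁴
  semicircular cap: d = 35.619 mm → contributes +1 288 442 mm⁴
Total I = 3 066 990 mm⁴.

I_xx ≈ 3.07 × 10⁶ mm⁴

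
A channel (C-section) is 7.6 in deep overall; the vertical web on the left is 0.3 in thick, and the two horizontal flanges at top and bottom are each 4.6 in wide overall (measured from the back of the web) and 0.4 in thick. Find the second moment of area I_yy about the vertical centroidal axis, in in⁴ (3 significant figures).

I_yy ≈ 12.6 in⁴

Treat the section as a set of non-overlapping primitives; coordinates are from the bounding-box lower-left.
Web: 0.3 × 7.6, A = 2.28 in², x = 0.15 in, Ī = 0.0171 in⁴.
Top flange (beyond web): 4.3 × 0.4, A = 1.72 in², x = 2.45 in, Ī = 2.6502 in⁴.
Bottom flange (beyond web): 4.3 × 0.4, A = 1.72 in², x = 2.45 in, Ī = 2.6502 in⁴.
Centroid: x̄ = ΣA·x / ΣA = 1.5332 in.
Transfer each piece to the vertical centroidal axis using Ī + A·d² with d = x − 1.5332:
  web: d = -1.3832 in → contributes +4.3794 in⁴
  top flange (beyond web): d = 0.91678 in → contributes +4.0959 in⁴
  bottom flange (beyond web): d = 0.91678 in → contributes +4.0959 in⁴
Total I = 12.571 in⁴.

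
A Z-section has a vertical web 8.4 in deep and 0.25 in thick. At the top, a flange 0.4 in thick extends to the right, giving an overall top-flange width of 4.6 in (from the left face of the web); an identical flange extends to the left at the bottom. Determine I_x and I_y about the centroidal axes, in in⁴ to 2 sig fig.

I_x ≈ 68 in⁴, I_y ≈ 24 in⁴

Break the section into simple shapes (no overlaps), measuring from the bottom-left corner of the bounding box.
Web: 0.25 × 8.4, A = 2.1 in², y = 4.2 in, Ī = 12.35 in⁴.
Top flange (beyond web): 4.35 × 0.4, A = 1.74 in², y = 8.2 in, Ī = 0.0232 in⁴.
Bottom flange (beyond web): 4.35 × 0.4, A = 1.74 in², y = 0.2 in, Ī = 0.0232 in⁴.
Centroid: ȳ = ΣA·y / ΣA = 4.2 in.
Transfer each piece to the centroidal x-axis using Ī + A·d² with d = y − 4.2:
  web: d = 0 in → contributes +12.35 in⁴
  top flange (beyond web): d = 4 in → contributes +27.86 in⁴
  bottom flange (beyond web): d = -4 in → contributes +27.86 in⁴
Total I = 68.07 in⁴.
For the y-axis: x̄ = 4.475 in.
Repeating about the centroidal y-axis gives I_y = 23.91 in⁴.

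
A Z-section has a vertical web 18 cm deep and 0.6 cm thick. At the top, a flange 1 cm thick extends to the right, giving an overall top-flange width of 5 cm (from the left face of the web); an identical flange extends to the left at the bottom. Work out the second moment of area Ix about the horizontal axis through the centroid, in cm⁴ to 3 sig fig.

Ix ≈ 928 cm⁴

Decompose the section into non-overlapping parts with the origin at the bottom-left of its bounding rectangle.
Web: 0.6 × 18, A = 10.8 cm², y = 9 cm, Ī = 291.6 cm⁴.
Top flange (beyond web): 4.4 × 1, A = 4.4 cm², y = 17.5 cm, Ī = 0.36667 cm⁴.
Bottom flange (beyond web): 4.4 × 1, A = 4.4 cm², y = 0.5 cm, Ī = 0.36667 cm⁴.
Centroid: ȳ = ΣA·y / ΣA = 9 cm.
Transfer each piece to the horizontal axis through the centroid using Ī + A·d² with d = y − 9:
  web: d = 0 cm → contributes +291.6 cm⁴
  top flange (beyond web): d = 8.5 cm → contributes +318.27 cm⁴
  bottom flange (beyond web): d = -8.5 cm → contributes +318.27 cm⁴
Total I = 928.13 cm⁴.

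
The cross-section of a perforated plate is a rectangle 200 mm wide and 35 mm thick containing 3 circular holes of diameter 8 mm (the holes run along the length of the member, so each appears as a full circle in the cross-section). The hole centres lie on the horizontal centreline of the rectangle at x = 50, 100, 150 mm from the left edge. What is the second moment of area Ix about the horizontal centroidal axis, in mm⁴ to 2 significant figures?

Break the section into simple shapes (no overlaps), measuring from the bottom-left corner of the bounding box.
Plate: 200 × 35, A = 7 000 mm², y = 17.5 mm, Ī = 714 583 mm⁴.
Hole 1 (subtracted): ⌀8, A = 50.27 mm², y = 17.5 mm, Ī = 201.1 mm⁴.
Hole 2 (subtracted): ⌀8, A = 50.27 mm², y = 17.5 mm, Ī = 201.1 mm⁴.
Hole 3 (subtracted): ⌀8, A = 50.27 mm², y = 17.5 mm, Ī = 201.1 mm⁴.
By symmetry the centroid is at mid-height, ȳ = 17.5 mm.
All pieces are centred on the horizontal centroidal axis, so I = ΣĪ (holes subtracted) = 713 980 mm⁴.

Ix ≈ 7.1 × 10⁵ mm⁴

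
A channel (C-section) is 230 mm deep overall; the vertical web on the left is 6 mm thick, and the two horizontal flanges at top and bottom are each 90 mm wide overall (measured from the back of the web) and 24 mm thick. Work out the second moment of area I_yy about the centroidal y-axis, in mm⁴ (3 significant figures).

I_yy ≈ 4.46 × 10⁶ mm⁴

Break the section into simple shapes (no overlaps), measuring from the bottom-left corner of the bounding box.
Web: 6 × 230, A = 1 380 mm², x = 3 mm, Ī = 4 140 mm⁴.
Top flange (beyond web): 84 × 24, A = 2 016 mm², x = 48 mm, Ī = 1 185 408 mm⁴.
Bottom flange (beyond web): 84 × 24, A = 2 016 mm², x = 48 mm, Ī = 1 185 408 mm⁴.
Centroid: x̄ = ΣA·x / ΣA = 36.525 mm.
Transfer each piece to the centroidal y-axis using Ī + A·d² with d = x − 36.525:
  web: d = -33.525 mm → contributes +1 555 204 mm⁴
  top flange (beyond web): d = 11.475 mm → contributes +1 450 843 mm⁴
  bottom flange (beyond web): d = 11.475 mm → contributes +1 450 843 mm⁴
Total I = 4 456 889 mm⁴.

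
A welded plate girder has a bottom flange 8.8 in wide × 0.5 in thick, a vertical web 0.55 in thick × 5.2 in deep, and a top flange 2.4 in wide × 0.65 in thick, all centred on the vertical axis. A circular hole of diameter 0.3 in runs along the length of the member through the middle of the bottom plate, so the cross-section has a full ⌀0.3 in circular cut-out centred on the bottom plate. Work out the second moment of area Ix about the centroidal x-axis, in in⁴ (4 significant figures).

Ix ≈ 48.19 in⁴

Treat the section as a set of non-overlapping primitives; coordinates are from the bounding-box lower-left.
Bottom plate: 8.8 × 0.5, A = 4.4 in², y = 0.25 in, Ī = 0.0916667 in⁴.
Web plate: 0.55 × 5.2, A = 2.86 in², y = 3.1 in, Ī = 6.44453 in⁴.
Top plate: 2.4 × 0.65, A = 1.56 in², y = 6.025 in, Ī = 0.054925 in⁴.
Hole (subtracted): ⌀0.3, A = 0.0706858 in², y = 0.25 in, Ī = 0.000397608 in⁴.
Centroid: ȳ = ΣA·y / ΣA = 2.2113 in.
Transfer each piece to the centroidal x-axis using Ī + A·d² with d = y − 2.2113:
  bottom plate: d = -1.9613 in → contributes +17.0171 in⁴
  web plate: d = 0.888703 in → contributes +8.70334 in⁴
  top plate: d = 3.8137 in → contributes +22.7441 in⁴
  hole: d = -1.9613 in → contributes −0.272304 in⁴
Total I = 48.1922 in⁴.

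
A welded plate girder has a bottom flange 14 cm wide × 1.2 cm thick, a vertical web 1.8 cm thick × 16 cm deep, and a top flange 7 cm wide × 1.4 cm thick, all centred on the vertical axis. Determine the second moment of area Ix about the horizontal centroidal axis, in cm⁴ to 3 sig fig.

Break the section into simple shapes (no overlaps), measuring from the bottom-left corner of the bounding box.
Bottom plate: 14 × 1.2, A = 16.8 cm², y = 0.6 cm, Ī = 2.016 cm⁴.
Web plate: 1.8 × 16, A = 28.8 cm², y = 9.2 cm, Ī = 614.4 cm⁴.
Top plate: 7 × 1.4, A = 9.8 cm², y = 17.9 cm, Ī = 1.6007 cm⁴.
Centroid: ȳ = ΣA·y / ΣA = 8.131 cm.
Transfer each piece to the horizontal centroidal axis using Ī + A·d² with d = y − 8.131:
  bottom plate: d = -7.531 cm → contributes +954.86 cm⁴
  web plate: d = 1.069 cm → contributes +647.31 cm⁴
  top plate: d = 9.769 cm → contributes +936.84 cm⁴
Total I = 2 539 cm⁴.

Ix ≈ 2540 cm⁴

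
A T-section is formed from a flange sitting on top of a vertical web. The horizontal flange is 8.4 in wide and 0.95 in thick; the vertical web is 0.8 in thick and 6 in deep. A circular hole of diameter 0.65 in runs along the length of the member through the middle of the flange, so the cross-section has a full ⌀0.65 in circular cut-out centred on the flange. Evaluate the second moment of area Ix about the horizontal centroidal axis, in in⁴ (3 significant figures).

Ix ≈ 50.6 in⁴

Decompose the section into non-overlapping parts with the origin at the bottom-left of its bounding rectangle.
Flange: 8.4 × 0.95, A = 7.98 in², y = 6.475 in, Ī = 0.60016 in⁴.
Web: 0.8 × 6, A = 4.8 in², y = 3 in, Ī = 14.4 in⁴.
Hole (subtracted): ⌀0.65, A = 0.33183 in², y = 6.475 in, Ī = 0.0087624 in⁴.
Centroid: ȳ = ΣA·y / ΣA = 5.135 in.
Transfer each piece to the horizontal centroidal axis using Ī + A·d² with d = y − 5.135:
  flange: d = 1.34 in → contributes +14.928 in⁴
  web: d = -2.135 in → contributes +36.28 in⁴
  hole: d = 1.34 in → contributes −0.60456 in⁴
Total I = 50.604 in⁴.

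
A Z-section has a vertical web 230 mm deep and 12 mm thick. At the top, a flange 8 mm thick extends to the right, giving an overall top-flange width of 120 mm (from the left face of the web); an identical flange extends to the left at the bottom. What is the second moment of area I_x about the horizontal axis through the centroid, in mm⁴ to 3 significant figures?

I_x ≈ 3.35 × 10⁷ mm⁴

Decompose the section into non-overlapping parts with the origin at the bottom-left of its bounding rectangle.
Web: 12 × 230, A = 2 760 mm², y = 115 mm, Ī = 12 167 000 mm⁴.
Top flange (beyond web): 108 × 8, A = 864 mm², y = 226 mm, Ī = 4 608 mm⁴.
Bottom flange (beyond web): 108 × 8, A = 864 mm², y = 4 mm, Ī = 4 608 mm⁴.
Centroid: ȳ = ΣA·y / ΣA = 115 mm.
Transfer each piece to the horizontal axis through the centroid using Ī + A·d² with d = y − 115:
  web: d = 0 mm → contributes +12 167 000 mm⁴
  top flange (beyond web): d = 111 mm → contributes +10 649 952 mm⁴
  bottom flange (beyond web): d = -111 mm → contributes +10 649 952 mm⁴
Total I = 33 466 904 mm⁴.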